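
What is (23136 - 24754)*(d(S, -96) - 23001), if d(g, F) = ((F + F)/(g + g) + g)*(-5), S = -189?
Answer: 2248515184/63 ≈ 3.5691e+7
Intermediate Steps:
d(g, F) = -5*g - 5*F/g (d(g, F) = ((2*F)/((2*g)) + g)*(-5) = ((2*F)*(1/(2*g)) + g)*(-5) = (F/g + g)*(-5) = (g + F/g)*(-5) = -5*g - 5*F/g)
(23136 - 24754)*(d(S, -96) - 23001) = (23136 - 24754)*((-5*(-189) - 5*(-96)/(-189)) - 23001) = -1618*((945 - 5*(-96)*(-1/189)) - 23001) = -1618*((945 - 160/63) - 23001) = -1618*(59375/63 - 23001) = -1618*(-1389688/63) = 2248515184/63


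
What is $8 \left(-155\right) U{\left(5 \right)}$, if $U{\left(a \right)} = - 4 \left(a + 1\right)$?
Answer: $29760$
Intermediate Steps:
$U{\left(a \right)} = -4 - 4 a$ ($U{\left(a \right)} = - 4 \left(1 + a\right) = -4 - 4 a$)
$8 \left(-155\right) U{\left(5 \right)} = 8 \left(-155\right) \left(-4 - 20\right) = - 1240 \left(-4 - 20\right) = \left(-1240\right) \left(-24\right) = 29760$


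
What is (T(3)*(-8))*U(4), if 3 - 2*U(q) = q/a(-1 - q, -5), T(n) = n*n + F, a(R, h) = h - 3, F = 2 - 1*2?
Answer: -126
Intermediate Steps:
F = 0 (F = 2 - 2 = 0)
a(R, h) = -3 + h
T(n) = n**2 (T(n) = n*n + 0 = n**2 + 0 = n**2)
U(q) = 3/2 + q/16 (U(q) = 3/2 - q/(2*(-3 - 5)) = 3/2 - q/(2*(-8)) = 3/2 - q*(-1)/(2*8) = 3/2 - (-1)*q/16 = 3/2 + q/16)
(T(3)*(-8))*U(4) = (3**2*(-8))*(3/2 + (1/16)*4) = (9*(-8))*(3/2 + 1/4) = -72*7/4 = -126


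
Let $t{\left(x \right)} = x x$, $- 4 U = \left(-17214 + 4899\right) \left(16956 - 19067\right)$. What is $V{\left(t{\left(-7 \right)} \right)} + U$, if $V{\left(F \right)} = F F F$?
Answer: $- \frac{25526369}{4} \approx -6.3816 \cdot 10^{6}$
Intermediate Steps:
$U = - \frac{25996965}{4}$ ($U = - \frac{\left(-17214 + 4899\right) \left(16956 - 19067\right)}{4} = - \frac{\left(-12315\right) \left(16956 - 19067\right)}{4} = - \frac{\left(-12315\right) \left(-2111\right)}{4} = \left(- \frac{1}{4}\right) 25996965 = - \frac{25996965}{4} \approx -6.4992 \cdot 10^{6}$)
$t{\left(x \right)} = x^{2}$
$V{\left(F \right)} = F^{3}$ ($V{\left(F \right)} = F^{2} F = F^{3}$)
$V{\left(t{\left(-7 \right)} \right)} + U = \left(\left(-7\right)^{2}\right)^{3} - \frac{25996965}{4} = 49^{3} - \frac{25996965}{4} = 117649 - \frac{25996965}{4} = - \frac{25526369}{4}$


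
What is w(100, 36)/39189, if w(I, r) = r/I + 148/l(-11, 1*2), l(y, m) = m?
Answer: 1859/979725 ≈ 0.0018975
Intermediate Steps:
w(I, r) = 74 + r/I (w(I, r) = r/I + 148/((1*2)) = r/I + 148/2 = r/I + 148*(1/2) = r/I + 74 = 74 + r/I)
w(100, 36)/39189 = (74 + 36/100)/39189 = (74 + 36*(1/100))*(1/39189) = (74 + 9/25)*(1/39189) = (1859/25)*(1/39189) = 1859/979725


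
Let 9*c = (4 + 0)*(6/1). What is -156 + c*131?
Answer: 580/3 ≈ 193.33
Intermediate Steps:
c = 8/3 (c = ((4 + 0)*(6/1))/9 = (4*(6*1))/9 = (4*6)/9 = (⅑)*24 = 8/3 ≈ 2.6667)
-156 + c*131 = -156 + (8/3)*131 = -156 + 1048/3 = 580/3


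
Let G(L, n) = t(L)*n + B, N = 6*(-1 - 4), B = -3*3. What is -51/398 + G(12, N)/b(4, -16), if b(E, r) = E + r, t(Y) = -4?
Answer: -7465/796 ≈ -9.3781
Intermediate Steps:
B = -9
N = -30 (N = 6*(-5) = -30)
G(L, n) = -9 - 4*n (G(L, n) = -4*n - 9 = -9 - 4*n)
-51/398 + G(12, N)/b(4, -16) = -51/398 + (-9 - 4*(-30))/(4 - 16) = -51*1/398 + (-9 + 120)/(-12) = -51/398 + 111*(-1/12) = -51/398 - 37/4 = -7465/796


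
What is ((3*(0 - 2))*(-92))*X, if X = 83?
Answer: 45816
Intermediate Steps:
((3*(0 - 2))*(-92))*X = ((3*(0 - 2))*(-92))*83 = ((3*(-2))*(-92))*83 = -6*(-92)*83 = 552*83 = 45816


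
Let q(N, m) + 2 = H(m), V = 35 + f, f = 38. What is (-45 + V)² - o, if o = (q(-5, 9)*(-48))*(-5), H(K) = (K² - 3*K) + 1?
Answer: -11936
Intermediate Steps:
H(K) = 1 + K² - 3*K
V = 73 (V = 35 + 38 = 73)
q(N, m) = -1 + m² - 3*m (q(N, m) = -2 + (1 + m² - 3*m) = -1 + m² - 3*m)
o = 12720 (o = ((-1 + 9² - 3*9)*(-48))*(-5) = ((-1 + 81 - 27)*(-48))*(-5) = (53*(-48))*(-5) = -2544*(-5) = 12720)
(-45 + V)² - o = (-45 + 73)² - 1*12720 = 28² - 12720 = 784 - 12720 = -11936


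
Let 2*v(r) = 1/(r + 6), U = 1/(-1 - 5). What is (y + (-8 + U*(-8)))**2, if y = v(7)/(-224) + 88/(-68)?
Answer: 5591309514025/88223256576 ≈ 63.377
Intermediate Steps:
U = -1/6 (U = 1/(-6) = -1/6 ≈ -0.16667)
v(r) = 1/(2*(6 + r)) (v(r) = 1/(2*(r + 6)) = 1/(2*(6 + r)))
y = -128145/99008 (y = (1/(2*(6 + 7)))/(-224) + 88/(-68) = ((1/2)/13)*(-1/224) + 88*(-1/68) = ((1/2)*(1/13))*(-1/224) - 22/17 = (1/26)*(-1/224) - 22/17 = -1/5824 - 22/17 = -128145/99008 ≈ -1.2943)
(y + (-8 + U*(-8)))**2 = (-128145/99008 + (-8 - 1/6*(-8)))**2 = (-128145/99008 + (-8 + 4/3))**2 = (-128145/99008 - 20/3)**2 = (-2364595/297024)**2 = 5591309514025/88223256576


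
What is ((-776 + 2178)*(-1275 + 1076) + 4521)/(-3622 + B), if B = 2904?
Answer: 274477/718 ≈ 382.28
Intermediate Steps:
((-776 + 2178)*(-1275 + 1076) + 4521)/(-3622 + B) = ((-776 + 2178)*(-1275 + 1076) + 4521)/(-3622 + 2904) = (1402*(-199) + 4521)/(-718) = (-278998 + 4521)*(-1/718) = -274477*(-1/718) = 274477/718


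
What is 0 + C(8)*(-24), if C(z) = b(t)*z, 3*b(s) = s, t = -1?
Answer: 64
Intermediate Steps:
b(s) = s/3
C(z) = -z/3 (C(z) = ((1/3)*(-1))*z = -z/3)
0 + C(8)*(-24) = 0 - 1/3*8*(-24) = 0 - 8/3*(-24) = 0 + 64 = 64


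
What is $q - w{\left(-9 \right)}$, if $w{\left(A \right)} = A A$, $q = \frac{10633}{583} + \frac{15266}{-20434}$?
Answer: $- \frac{22252357}{350383} \approx -63.509$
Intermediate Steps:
$q = \frac{6128666}{350383}$ ($q = 10633 \cdot \frac{1}{583} + 15266 \left(- \frac{1}{20434}\right) = \frac{10633}{583} - \frac{449}{601} = \frac{6128666}{350383} \approx 17.491$)
$w{\left(A \right)} = A^{2}$
$q - w{\left(-9 \right)} = \frac{6128666}{350383} - \left(-9\right)^{2} = \frac{6128666}{350383} - 81 = - \frac{22252357}{350383}$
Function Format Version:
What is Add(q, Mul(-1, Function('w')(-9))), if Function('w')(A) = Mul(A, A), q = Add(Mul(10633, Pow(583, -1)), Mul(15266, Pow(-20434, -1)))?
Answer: Rational(-22252357, 350383) ≈ -63.509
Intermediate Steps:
q = Rational(6128666, 350383) (q = Add(Mul(10633, Rational(1, 583)), Mul(15266, Rational(-1, 20434))) = Add(Rational(10633, 583), Rational(-449, 601)) = Rational(6128666, 350383) ≈ 17.491)
Function('w')(A) = Pow(A, 2)
Add(q, Mul(-1, Function('w')(-9))) = Add(Rational(6128666, 350383), Mul(-1, Pow(-9, 2))) = Add(Rational(6128666, 350383), Mul(-1, 81)) = Add(Rational(6128666, 350383), -81) = Rational(-22252357, 350383)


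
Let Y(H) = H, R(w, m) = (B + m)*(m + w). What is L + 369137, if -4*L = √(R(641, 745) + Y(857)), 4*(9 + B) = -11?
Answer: 369137 - √4068566/8 ≈ 3.6889e+5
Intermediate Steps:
B = -47/4 (B = -9 + (¼)*(-11) = -9 - 11/4 = -47/4 ≈ -11.750)
R(w, m) = (-47/4 + m)*(m + w)
L = -√4068566/8 (L = -√((745² - 47/4*745 - 47/4*641 + 745*641) + 857)/4 = -√((555025 - 35015/4 - 30127/4 + 477545) + 857)/4 = -√(2032569/2 + 857)/4 = -√4068566/8 ≈ -252.13)
L + 369137 = -√4068566/8 + 369137 = 369137 - √4068566/8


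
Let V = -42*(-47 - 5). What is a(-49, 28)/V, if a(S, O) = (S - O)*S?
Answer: 539/312 ≈ 1.7276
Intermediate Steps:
a(S, O) = S*(S - O)
V = 2184 (V = -42*(-52) = 2184)
a(-49, 28)/V = -49*(-49 - 1*28)/2184 = -49*(-49 - 28)*(1/2184) = -49*(-77)*(1/2184) = 3773*(1/2184) = 539/312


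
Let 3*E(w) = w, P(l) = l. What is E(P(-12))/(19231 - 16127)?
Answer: -1/776 ≈ -0.0012887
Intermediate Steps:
E(w) = w/3
E(P(-12))/(19231 - 16127) = ((⅓)*(-12))/(19231 - 16127) = -4/3104 = -4*1/3104 = -1/776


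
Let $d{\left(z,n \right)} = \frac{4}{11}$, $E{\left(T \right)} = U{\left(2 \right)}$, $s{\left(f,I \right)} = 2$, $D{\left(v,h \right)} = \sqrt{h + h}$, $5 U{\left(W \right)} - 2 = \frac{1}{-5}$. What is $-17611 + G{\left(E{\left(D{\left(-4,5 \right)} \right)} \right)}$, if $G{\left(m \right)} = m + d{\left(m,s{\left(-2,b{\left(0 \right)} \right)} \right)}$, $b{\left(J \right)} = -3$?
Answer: $- \frac{4842826}{275} \approx -17610.0$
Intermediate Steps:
$U{\left(W \right)} = \frac{9}{25}$ ($U{\left(W \right)} = \frac{2}{5} + \frac{1}{5 \left(-5\right)} = \frac{2}{5} + \frac{1}{5} \left(- \frac{1}{5}\right) = \frac{2}{5} - \frac{1}{25} = \frac{9}{25}$)
$D{\left(v,h \right)} = \sqrt{2} \sqrt{h}$ ($D{\left(v,h \right)} = \sqrt{2 h} = \sqrt{2} \sqrt{h}$)
$E{\left(T \right)} = \frac{9}{25}$
$d{\left(z,n \right)} = \frac{4}{11}$ ($d{\left(z,n \right)} = 4 \cdot \frac{1}{11} = \frac{4}{11}$)
$G{\left(m \right)} = \frac{4}{11} + m$ ($G{\left(m \right)} = m + \frac{4}{11} = \frac{4}{11} + m$)
$-17611 + G{\left(E{\left(D{\left(-4,5 \right)} \right)} \right)} = -17611 + \left(\frac{4}{11} + \frac{9}{25}\right) = -17611 + \frac{199}{275} = - \frac{4842826}{275}$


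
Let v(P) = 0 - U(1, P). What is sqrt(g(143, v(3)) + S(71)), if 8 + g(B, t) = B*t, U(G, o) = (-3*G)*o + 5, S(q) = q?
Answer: sqrt(635) ≈ 25.199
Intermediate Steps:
U(G, o) = 5 - 3*G*o (U(G, o) = -3*G*o + 5 = 5 - 3*G*o)
v(P) = -5 + 3*P (v(P) = 0 - (5 - 3*1*P) = 0 - (5 - 3*P) = 0 + (-5 + 3*P) = -5 + 3*P)
g(B, t) = -8 + B*t
sqrt(g(143, v(3)) + S(71)) = sqrt((-8 + 143*(-5 + 3*3)) + 71) = sqrt((-8 + 143*(-5 + 9)) + 71) = sqrt((-8 + 143*4) + 71) = sqrt((-8 + 572) + 71) = sqrt(564 + 71) = sqrt(635)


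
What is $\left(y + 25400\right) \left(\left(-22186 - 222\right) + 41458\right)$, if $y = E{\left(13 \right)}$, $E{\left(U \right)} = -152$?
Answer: $480974400$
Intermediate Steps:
$y = -152$
$\left(y + 25400\right) \left(\left(-22186 - 222\right) + 41458\right) = \left(-152 + 25400\right) \left(\left(-22186 - 222\right) + 41458\right) = 25248 \left(-22408 + 41458\right) = 25248 \cdot 19050 = 480974400$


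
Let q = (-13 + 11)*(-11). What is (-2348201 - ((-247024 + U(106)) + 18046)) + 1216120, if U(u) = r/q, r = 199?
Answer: -19868465/22 ≈ -9.0311e+5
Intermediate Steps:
q = 22 (q = -2*(-11) = 22)
U(u) = 199/22
(-2348201 - ((-247024 + U(106)) + 18046)) + 1216120 = (-2348201 - ((-247024 + 199/22) + 18046)) + 1216120 = (-2348201 - (-5434329/22 + 18046)) + 1216120 = (-2348201 - 1*(-5037317/22)) + 1216120 = (-2348201 + 5037317/22) + 1216120 = -46623105/22 + 1216120 = -19868465/22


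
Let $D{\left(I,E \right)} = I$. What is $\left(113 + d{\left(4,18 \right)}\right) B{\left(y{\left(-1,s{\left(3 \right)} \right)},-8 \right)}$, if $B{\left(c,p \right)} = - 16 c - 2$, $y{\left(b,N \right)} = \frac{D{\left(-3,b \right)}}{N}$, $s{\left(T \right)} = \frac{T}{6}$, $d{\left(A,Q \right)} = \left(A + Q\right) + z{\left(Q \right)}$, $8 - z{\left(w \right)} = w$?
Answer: $11750$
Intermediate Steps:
$z{\left(w \right)} = 8 - w$
$d{\left(A,Q \right)} = 8 + A$ ($d{\left(A,Q \right)} = \left(A + Q\right) - \left(-8 + Q\right) = 8 + A$)
$s{\left(T \right)} = \frac{T}{6}$ ($s{\left(T \right)} = T \frac{1}{6} = \frac{T}{6}$)
$y{\left(b,N \right)} = - \frac{3}{N}$
$B{\left(c,p \right)} = -2 - 16 c$
$\left(113 + d{\left(4,18 \right)}\right) B{\left(y{\left(-1,s{\left(3 \right)} \right)},-8 \right)} = \left(113 + \left(8 + 4\right)\right) \left(-2 - 16 \left(- \frac{3}{\frac{1}{6} \cdot 3}\right)\right) = \left(113 + 12\right) \left(-2 - 16 \left(- 3 \frac{1}{\frac{1}{2}}\right)\right) = 125 \left(-2 - 16 \left(\left(-3\right) 2\right)\right) = 125 \left(-2 - -96\right) = 125 \left(-2 + 96\right) = 125 \cdot 94 = 11750$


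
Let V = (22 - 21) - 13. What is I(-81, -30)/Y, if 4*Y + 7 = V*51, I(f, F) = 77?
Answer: -308/619 ≈ -0.49758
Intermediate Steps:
V = -12 (V = 1 - 13 = -12)
Y = -619/4 (Y = -7/4 + (-12*51)/4 = -7/4 + (¼)*(-612) = -7/4 - 153 = -619/4 ≈ -154.75)
I(-81, -30)/Y = 77/(-619/4) = 77*(-4/619) = -308/619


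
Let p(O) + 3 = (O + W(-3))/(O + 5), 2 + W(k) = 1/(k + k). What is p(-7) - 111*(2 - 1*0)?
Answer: -2645/12 ≈ -220.42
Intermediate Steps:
W(k) = -2 + 1/(2*k) (W(k) = -2 + 1/(k + k) = -2 + 1/(2*k))
p(O) = -3 + (-13/6 + O)/(5 + O) (p(O) = -3 + (O + (-2 + (½)/(-3)))/(O + 5) = -3 + (O + (-2 + (½)*(-⅓)))/(5 + O) = -3 + (O + (-2 - ⅙))/(5 + O) = -3 + (O - 13/6)/(5 + O) = -3 + (-13/6 + O)/(5 + O))
p(-7) - 111*(2 - 1*0) = (-103 - 12*(-7))/(6*(5 - 7)) - 111*(2 - 1*0) = (⅙)*(-103 + 84)/(-2) - 111*(2 + 0) = (⅙)*(-½)*(-19) - 111*2 = 19/12 - 222 = -2645/12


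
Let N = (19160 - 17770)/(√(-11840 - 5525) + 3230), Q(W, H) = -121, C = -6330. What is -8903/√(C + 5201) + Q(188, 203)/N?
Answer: -39083/139 - 121*I*√17365/1390 + 8903*I*√1129/1129 ≈ -281.17 + 253.49*I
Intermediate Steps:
N = 1390/(3230 + I*√17365) (N = 1390/(√(-17365) + 3230) = 1390/(I*√17365 + 3230) = 1390/(3230 + I*√17365) ≈ 0.42963 - 0.017528*I)
-8903/√(C + 5201) + Q(188, 203)/N = -8903/√(-6330 + 5201) - 121/(897940/2090053 - 278*I*√17365/2090053) = -8903*(-I*√1129/1129) - 121/(897940/2090053 - 278*I*√17365/2090053) = -(-8903)*I*√1129/1129 - 121/(897940/2090053 - 278*I*√17365/2090053) = 8903*I*√1129/1129 - 121/(897940/2090053 - 278*I*√17365/2090053) = -121/(897940/2090053 - 278*I*√17365/2090053) + 8903*I*√1129/1129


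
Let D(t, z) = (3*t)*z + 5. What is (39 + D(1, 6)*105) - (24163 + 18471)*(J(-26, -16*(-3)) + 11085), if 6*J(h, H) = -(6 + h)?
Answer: -1418212648/3 ≈ -4.7274e+8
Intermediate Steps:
D(t, z) = 5 + 3*t*z (D(t, z) = 3*t*z + 5 = 5 + 3*t*z)
J(h, H) = -1 - h/6 (J(h, H) = (-(6 + h))/6 = (-6 - h)/6 = -1 - h/6)
(39 + D(1, 6)*105) - (24163 + 18471)*(J(-26, -16*(-3)) + 11085) = (39 + (5 + 3*1*6)*105) - (24163 + 18471)*((-1 - 1/6*(-26)) + 11085) = (39 + (5 + 18)*105) - 42634*((-1 + 13/3) + 11085) = (39 + 23*105) - 42634*(10/3 + 11085) = (39 + 2415) - 42634*33265/3 = 2454 - 1*1418220010/3 = 2454 - 1418220010/3 = -1418212648/3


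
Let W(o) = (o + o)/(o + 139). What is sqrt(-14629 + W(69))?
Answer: I*sqrt(39555022)/52 ≈ 120.95*I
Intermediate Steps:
W(o) = 2*o/(139 + o) (W(o) = (2*o)/(139 + o) = 2*o/(139 + o))
sqrt(-14629 + W(69)) = sqrt(-14629 + 2*69/(139 + 69)) = sqrt(-14629 + 2*69/208) = sqrt(-14629 + 2*69*(1/208)) = sqrt(-14629 + 69/104) = sqrt(-1521347/104) = I*sqrt(39555022)/52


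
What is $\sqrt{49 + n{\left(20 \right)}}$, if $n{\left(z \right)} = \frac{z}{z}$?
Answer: $5 \sqrt{2} \approx 7.0711$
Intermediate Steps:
$n{\left(z \right)} = 1$
$\sqrt{49 + n{\left(20 \right)}} = \sqrt{49 + 1} = \sqrt{50} = 5 \sqrt{2}$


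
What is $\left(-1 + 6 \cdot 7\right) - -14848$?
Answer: $14889$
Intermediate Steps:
$\left(-1 + 6 \cdot 7\right) - -14848 = \left(-1 + 42\right) + 14848 = 41 + 14848 = 14889$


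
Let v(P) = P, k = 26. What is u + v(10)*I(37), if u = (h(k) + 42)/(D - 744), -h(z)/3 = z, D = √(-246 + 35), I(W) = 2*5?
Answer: 55401484/553747 + 36*I*√211/553747 ≈ 100.05 + 0.00094435*I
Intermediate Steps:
I(W) = 10
D = I*√211 (D = √(-211) = I*√211 ≈ 14.526*I)
h(z) = -3*z
u = -36/(-744 + I*√211) (u = (-3*26 + 42)/(I*√211 - 744) = (-78 + 42)/(-744 + I*√211) = -36/(-744 + I*√211) ≈ 0.048369 + 0.00094435*I)
u + v(10)*I(37) = (26784/553747 + 36*I*√211/553747) + 10*10 = (26784/553747 + 36*I*√211/553747) + 100 = 55401484/553747 + 36*I*√211/553747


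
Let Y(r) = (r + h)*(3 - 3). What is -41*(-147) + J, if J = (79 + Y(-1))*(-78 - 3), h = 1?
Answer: -372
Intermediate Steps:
Y(r) = 0 (Y(r) = (r + 1)*(3 - 3) = (1 + r)*0 = 0)
J = -6399 (J = (79 + 0)*(-78 - 3) = 79*(-81) = -6399)
-41*(-147) + J = -41*(-147) - 6399 = 6027 - 6399 = -372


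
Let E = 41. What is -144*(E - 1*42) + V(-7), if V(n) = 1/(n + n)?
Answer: 2015/14 ≈ 143.93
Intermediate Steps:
V(n) = 1/(2*n)
-144*(E - 1*42) + V(-7) = -144*(41 - 1*42) + (½)/(-7) = -144*(41 - 42) + (½)*(-⅐) = -144*(-1) - 1/14 = 144 - 1/14 = 2015/14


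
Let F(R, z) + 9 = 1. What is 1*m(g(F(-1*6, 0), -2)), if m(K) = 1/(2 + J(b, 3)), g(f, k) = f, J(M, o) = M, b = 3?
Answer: 1/5 ≈ 0.20000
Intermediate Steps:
F(R, z) = -8 (F(R, z) = -9 + 1 = -8)
m(K) = 1/5 (m(K) = 1/(2 + 3) = 1/5)
1*m(g(F(-1*6, 0), -2)) = 1*(1/5) = 1/5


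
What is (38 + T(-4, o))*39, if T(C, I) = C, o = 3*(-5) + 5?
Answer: 1326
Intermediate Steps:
o = -10 (o = -15 + 5 = -10)
(38 + T(-4, o))*39 = (38 - 4)*39 = 34*39 = 1326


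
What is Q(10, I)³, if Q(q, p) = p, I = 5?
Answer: 125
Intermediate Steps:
Q(10, I)³ = 5³ = 125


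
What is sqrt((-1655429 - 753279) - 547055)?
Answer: I*sqrt(2955763) ≈ 1719.2*I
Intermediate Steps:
sqrt((-1655429 - 753279) - 547055) = sqrt(-2408708 - 547055) = sqrt(-2955763) = I*sqrt(2955763)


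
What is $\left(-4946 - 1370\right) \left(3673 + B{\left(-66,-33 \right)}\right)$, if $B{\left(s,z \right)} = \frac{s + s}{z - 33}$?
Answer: $-23211300$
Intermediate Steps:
$B{\left(s,z \right)} = \frac{2 s}{-33 + z}$
$\left(-4946 - 1370\right) \left(3673 + B{\left(-66,-33 \right)}\right) = \left(-4946 - 1370\right) \left(3673 + 2 \left(-66\right) \frac{1}{-33 - 33}\right) = - 6316 \left(3673 + 2 \left(-66\right) \frac{1}{-66}\right) = - 6316 \left(3673 + 2 \left(-66\right) \left(- \frac{1}{66}\right)\right) = - 6316 \left(3673 + 2\right) = \left(-6316\right) 3675 = -23211300$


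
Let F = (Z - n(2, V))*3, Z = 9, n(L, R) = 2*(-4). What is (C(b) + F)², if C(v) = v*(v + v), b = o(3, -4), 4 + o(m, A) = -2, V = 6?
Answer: 15129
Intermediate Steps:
o(m, A) = -6 (o(m, A) = -4 - 2 = -6)
n(L, R) = -8
b = -6
C(v) = 2*v² (C(v) = v*(2*v) = 2*v²)
F = 51 (F = (9 - 1*(-8))*3 = (9 + 8)*3 = 17*3 = 51)
(C(b) + F)² = (2*(-6)² + 51)² = (2*36 + 51)² = (72 + 51)² = 123² = 15129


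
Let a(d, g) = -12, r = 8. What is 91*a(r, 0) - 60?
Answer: -1152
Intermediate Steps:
91*a(r, 0) - 60 = 91*(-12) - 60 = -1092 - 60 = -1152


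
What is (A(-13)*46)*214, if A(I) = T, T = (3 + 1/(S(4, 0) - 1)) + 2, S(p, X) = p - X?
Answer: 157504/3 ≈ 52501.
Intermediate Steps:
T = 16/3 (T = (3 + 1/((4 - 1*0) - 1)) + 2 = (3 + 1/((4 + 0) - 1)) + 2 = (3 + 1/(4 - 1)) + 2 = (3 + 1/3) + 2 = (3 + ⅓) + 2 = 10/3 + 2 = 16/3 ≈ 5.3333)
A(I) = 16/3
(A(-13)*46)*214 = ((16/3)*46)*214 = (736/3)*214 = 157504/3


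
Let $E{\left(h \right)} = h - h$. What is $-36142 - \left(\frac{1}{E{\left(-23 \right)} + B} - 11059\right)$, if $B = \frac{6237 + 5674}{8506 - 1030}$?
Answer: $- \frac{298771089}{11911} \approx -25084.0$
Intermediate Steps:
$E{\left(h \right)} = 0$
$B = \frac{11911}{7476} \approx 1.5932$
$-36142 - \left(\frac{1}{E{\left(-23 \right)} + B} - 11059\right) = -36142 - \left(\frac{1}{0 + \frac{11911}{7476}} - 11059\right) = -36142 - \left(\frac{1}{\frac{11911}{7476}} - 11059\right) = -36142 - \left(\frac{7476}{11911} - 11059\right) = -36142 - - \frac{131716273}{11911} = -36142 + \frac{131716273}{11911} = - \frac{298771089}{11911}$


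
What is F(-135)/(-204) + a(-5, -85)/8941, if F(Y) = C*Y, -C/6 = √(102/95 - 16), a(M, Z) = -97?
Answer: -97/8941 - 27*I*√134710/646 ≈ -0.010849 - 15.34*I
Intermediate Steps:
C = -6*I*√134710/95 (C = -6*√(102/95 - 16) = -6*I*√134710/95 ≈ -23.181*I)
F(Y) = -6*I*Y*√134710/95 (F(Y) = (-6*I*√134710/95)*Y = -6*I*Y*√134710/95)
F(-135)/(-204) + a(-5, -85)/8941 = -6/95*I*(-135)*√134710/(-204) - 97/8941 = (162*I*√134710/19)*(-1/204) - 97*1/8941 = -27*I*√134710/646 - 97/8941 = -97/8941 - 27*I*√134710/646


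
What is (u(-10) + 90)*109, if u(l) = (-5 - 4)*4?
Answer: 5886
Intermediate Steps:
u(l) = -36 (u(l) = -9*4 = -36)
(u(-10) + 90)*109 = (-36 + 90)*109 = 54*109 = 5886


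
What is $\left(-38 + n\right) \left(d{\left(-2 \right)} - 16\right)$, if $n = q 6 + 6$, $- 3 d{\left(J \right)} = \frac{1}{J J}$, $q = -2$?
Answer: $\frac{2123}{3} \approx 707.67$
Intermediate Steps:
$d{\left(J \right)} = - \frac{1}{3 J^{2}}$ ($d{\left(J \right)} = - \frac{\frac{1}{J} \frac{1}{J}}{3} = - \frac{1}{3 J^{2}}$)
$n = -6$ ($n = \left(-2\right) 6 + 6 = -12 + 6 = -6$)
$\left(-38 + n\right) \left(d{\left(-2 \right)} - 16\right) = \left(-38 - 6\right) \left(- \frac{1}{3 \cdot 4} - 16\right) = - 44 \left(\left(- \frac{1}{3}\right) \frac{1}{4} - 16\right) = - 44 \left(- \frac{1}{12} - 16\right) = \left(-44\right) \left(- \frac{193}{12}\right) = \frac{2123}{3}$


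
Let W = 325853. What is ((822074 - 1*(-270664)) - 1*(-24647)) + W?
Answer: 1443238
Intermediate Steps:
((822074 - 1*(-270664)) - 1*(-24647)) + W = ((822074 - 1*(-270664)) - 1*(-24647)) + 325853 = ((822074 + 270664) + 24647) + 325853 = (1092738 + 24647) + 325853 = 1117385 + 325853 = 1443238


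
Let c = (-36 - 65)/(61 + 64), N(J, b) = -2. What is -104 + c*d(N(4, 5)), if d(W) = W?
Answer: -12798/125 ≈ -102.38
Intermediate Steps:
c = -101/125 ≈ -0.80800
-104 + c*d(N(4, 5)) = -104 - 101/125*(-2) = -104 + 202/125 = -12798/125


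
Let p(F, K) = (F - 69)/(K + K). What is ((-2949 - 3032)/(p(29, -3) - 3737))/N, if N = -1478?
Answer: -17943/16540298 ≈ -0.0010848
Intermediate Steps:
p(F, K) = (-69 + F)/(2*K) (p(F, K) = (-69 + F)/((2*K)) = (-69 + F)*(1/(2*K)) = (-69 + F)/(2*K))
((-2949 - 3032)/(p(29, -3) - 3737))/N = ((-2949 - 3032)/((½)*(-69 + 29)/(-3) - 3737))/(-1478) = -5981/((½)*(-⅓)*(-40) - 3737)*(-1/1478) = -5981/(20/3 - 3737)*(-1/1478) = -5981/(-11191/3)*(-1/1478) = -5981*(-3/11191)*(-1/1478) = (17943/11191)*(-1/1478) = -17943/16540298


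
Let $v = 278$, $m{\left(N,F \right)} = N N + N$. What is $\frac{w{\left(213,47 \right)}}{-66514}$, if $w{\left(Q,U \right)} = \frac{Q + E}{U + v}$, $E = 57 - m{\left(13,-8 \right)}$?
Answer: $- \frac{44}{10808525} \approx -4.0709 \cdot 10^{-6}$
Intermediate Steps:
$m{\left(N,F \right)} = N + N^{2}$ ($m{\left(N,F \right)} = N^{2} + N = N + N^{2}$)
$E = -125$ ($E = 57 - 13 \left(1 + 13\right) = 57 - 13 \cdot 14 = 57 - 182 = -125$)
$w{\left(Q,U \right)} = \frac{-125 + Q}{278 + U}$ ($w{\left(Q,U \right)} = \frac{Q - 125}{U + 278} = \frac{-125 + Q}{278 + U}$)
$\frac{w{\left(213,47 \right)}}{-66514} = \frac{\frac{1}{278 + 47} \left(-125 + 213\right)}{-66514} = \frac{1}{325} \cdot 88 \left(- \frac{1}{66514}\right) = \frac{88}{325} \left(- \frac{1}{66514}\right) = - \frac{44}{10808525}$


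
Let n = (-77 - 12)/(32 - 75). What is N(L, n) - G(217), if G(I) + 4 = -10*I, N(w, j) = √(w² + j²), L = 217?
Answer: 2174 + √87075482/43 ≈ 2391.0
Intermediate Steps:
n = 89/43 (n = -89/(-43) = -89*(-1/43) = 89/43 ≈ 2.0698)
N(w, j) = √(j² + w²)
G(I) = -4 - 10*I
N(L, n) - G(217) = √((89/43)² + 217²) - (-4 - 10*217) = √(7921/1849 + 47089) - (-4 - 2170) = √(87075482/1849) - 1*(-2174) = √87075482/43 + 2174 = 2174 + √87075482/43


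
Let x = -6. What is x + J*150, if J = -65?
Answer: -9756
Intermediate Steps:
x + J*150 = -6 - 65*150 = -6 - 9750 = -9756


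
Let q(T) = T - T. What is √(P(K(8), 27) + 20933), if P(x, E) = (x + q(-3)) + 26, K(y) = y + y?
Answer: 5*√839 ≈ 144.83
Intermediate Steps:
q(T) = 0
K(y) = 2*y
P(x, E) = 26 + x (P(x, E) = (x + 0) + 26 = x + 26 = 26 + x)
√(P(K(8), 27) + 20933) = √((26 + 2*8) + 20933) = √((26 + 16) + 20933) = √(42 + 20933) = √20975 = 5*√839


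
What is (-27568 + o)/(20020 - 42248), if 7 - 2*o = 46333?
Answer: 50731/22228 ≈ 2.2823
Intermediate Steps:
o = -23163 (o = 7/2 - ½*46333 = 7/2 - 46333/2 = -23163)
(-27568 + o)/(20020 - 42248) = (-27568 - 23163)/(20020 - 42248) = -50731/(-22228) = -50731*(-1/22228) = 50731/22228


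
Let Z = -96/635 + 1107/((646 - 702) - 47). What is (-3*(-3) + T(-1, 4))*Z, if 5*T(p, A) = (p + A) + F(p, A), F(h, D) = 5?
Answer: -37780149/327025 ≈ -115.53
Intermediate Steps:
T(p, A) = 1 + A/5 + p/5 (T(p, A) = ((p + A) + 5)/5 = ((A + p) + 5)/5 = (5 + A + p)/5 = 1 + A/5 + p/5)
Z = -712833/65405 (Z = -96*1/635 + 1107/(-56 - 47) = -96/635 + 1107/(-103) = -96/635 + 1107*(-1/103) = -96/635 - 1107/103 = -712833/65405 ≈ -10.899)
(-3*(-3) + T(-1, 4))*Z = (-3*(-3) + (1 + (⅕)*4 + (⅕)*(-1)))*(-712833/65405) = (9 + (1 + ⅘ - ⅕))*(-712833/65405) = (9 + 8/5)*(-712833/65405) = (53/5)*(-712833/65405) = -37780149/327025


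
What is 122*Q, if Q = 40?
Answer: 4880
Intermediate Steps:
122*Q = 122*40 = 4880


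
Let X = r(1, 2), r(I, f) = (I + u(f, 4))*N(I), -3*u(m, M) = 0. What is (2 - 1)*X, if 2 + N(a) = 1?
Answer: -1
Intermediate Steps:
u(m, M) = 0 (u(m, M) = -⅓*0 = 0)
N(a) = -1 (N(a) = -2 + 1 = -1)
r(I, f) = -I (r(I, f) = (I + 0)*(-1) = I*(-1) = -I)
X = -1 (X = -1*1 = -1)
(2 - 1)*X = (2 - 1)*(-1) = 1*(-1) = -1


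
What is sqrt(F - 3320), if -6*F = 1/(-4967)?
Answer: I*sqrt(2948688527478)/29802 ≈ 57.619*I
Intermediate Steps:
F = 1/29802 (F = -1/6/(-4967) = -1/6*(-1/4967) = 1/29802 ≈ 3.3555e-5)
sqrt(F - 3320) = sqrt(1/29802 - 3320) = sqrt(-98942639/29802) = I*sqrt(2948688527478)/29802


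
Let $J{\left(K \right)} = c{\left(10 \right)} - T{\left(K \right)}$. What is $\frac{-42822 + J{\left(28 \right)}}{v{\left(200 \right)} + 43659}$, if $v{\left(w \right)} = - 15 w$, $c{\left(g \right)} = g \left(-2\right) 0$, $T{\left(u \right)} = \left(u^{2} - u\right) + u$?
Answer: $- \frac{43606}{40659} \approx -1.0725$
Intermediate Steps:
$T{\left(u \right)} = u^{2}$
$c{\left(g \right)} = 0$ ($c{\left(g \right)} = - 2 g 0 = 0$)
$J{\left(K \right)} = - K^{2}$ ($J{\left(K \right)} = 0 - K^{2} = - K^{2}$)
$\frac{-42822 + J{\left(28 \right)}}{v{\left(200 \right)} + 43659} = \frac{-42822 - 28^{2}}{\left(-15\right) 200 + 43659} = \frac{-42822 - 784}{-3000 + 43659} = \frac{-42822 - 784}{40659} = \left(-43606\right) \frac{1}{40659} = - \frac{43606}{40659}$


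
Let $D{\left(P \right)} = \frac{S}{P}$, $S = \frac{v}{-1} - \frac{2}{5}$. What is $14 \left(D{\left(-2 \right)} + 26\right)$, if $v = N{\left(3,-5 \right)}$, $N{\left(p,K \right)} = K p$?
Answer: $\frac{1309}{5} \approx 261.8$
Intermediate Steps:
$v = -15$ ($v = \left(-5\right) 3 = -15$)
$S = \frac{73}{5}$ ($S = - \frac{15}{-1} - \frac{2}{5} = \left(-15\right) \left(-1\right) - \frac{2}{5} = 15 - \frac{2}{5} = \frac{73}{5} \approx 14.6$)
$D{\left(P \right)} = \frac{73}{5 P}$
$14 \left(D{\left(-2 \right)} + 26\right) = 14 \left(\frac{73}{5 \left(-2\right)} + 26\right) = 14 \left(\frac{73}{5} \left(- \frac{1}{2}\right) + 26\right) = 14 \left(- \frac{73}{10} + 26\right) = 14 \cdot \frac{187}{10} = \frac{1309}{5}$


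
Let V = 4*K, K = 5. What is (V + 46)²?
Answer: 4356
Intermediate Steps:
V = 20 (V = 4*5 = 20)
(V + 46)² = (20 + 46)² = 66² = 4356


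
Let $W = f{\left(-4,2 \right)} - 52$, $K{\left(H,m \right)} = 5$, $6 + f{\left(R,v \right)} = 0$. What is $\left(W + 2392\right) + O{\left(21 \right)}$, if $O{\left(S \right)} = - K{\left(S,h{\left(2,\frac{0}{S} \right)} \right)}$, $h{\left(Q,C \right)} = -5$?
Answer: $2329$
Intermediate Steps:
$f{\left(R,v \right)} = -6$ ($f{\left(R,v \right)} = -6 + 0 = -6$)
$W = -58$ ($W = -6 - 52 = -58$)
$O{\left(S \right)} = -5$ ($O{\left(S \right)} = \left(-1\right) 5 = -5$)
$\left(W + 2392\right) + O{\left(21 \right)} = \left(-58 + 2392\right) - 5 = 2334 - 5 = 2329$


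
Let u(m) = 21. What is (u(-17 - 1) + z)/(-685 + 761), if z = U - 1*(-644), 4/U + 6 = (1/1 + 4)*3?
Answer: 5989/684 ≈ 8.7558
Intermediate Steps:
U = 4/9 (U = 4/(-6 + (1/1 + 4)*3) = 4/(-6 + (1 + 4)*3) = 4/(-6 + 5*3) = 4/(-6 + 15) = 4/9 ≈ 0.44444)
z = 5800/9 (z = 4/9 - 1*(-644) = 4/9 + 644 = 5800/9 ≈ 644.44)
(u(-17 - 1) + z)/(-685 + 761) = (21 + 5800/9)/(-685 + 761) = (5989/9)/76 = (1/76)*(5989/9) = 5989/684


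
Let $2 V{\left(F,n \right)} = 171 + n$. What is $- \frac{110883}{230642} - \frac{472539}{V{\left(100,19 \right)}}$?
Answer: $- \frac{108997873923}{21910990} \approx -4974.6$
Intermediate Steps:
$V{\left(F,n \right)} = \frac{171}{2} + \frac{n}{2}$ ($V{\left(F,n \right)} = \frac{171 + n}{2} = \frac{171}{2} + \frac{n}{2}$)
$- \frac{110883}{230642} - \frac{472539}{V{\left(100,19 \right)}} = - \frac{110883}{230642} - \frac{472539}{\frac{171}{2} + \frac{1}{2} \cdot 19} = \left(-110883\right) \frac{1}{230642} - \frac{472539}{\frac{171}{2} + \frac{19}{2}} = - \frac{110883}{230642} - \frac{472539}{95} = - \frac{108997873923}{21910990}$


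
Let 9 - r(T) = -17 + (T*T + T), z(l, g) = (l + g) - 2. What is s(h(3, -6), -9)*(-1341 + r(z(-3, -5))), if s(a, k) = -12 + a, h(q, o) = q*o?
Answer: 42150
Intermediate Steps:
h(q, o) = o*q
z(l, g) = -2 + g + l (z(l, g) = (g + l) - 2 = -2 + g + l)
r(T) = 26 - T - T**2 (r(T) = 9 - (-17 + (T*T + T)) = 9 - (-17 + (T**2 + T)) = 9 - (-17 + (T + T**2)) = 9 - (-17 + T + T**2) = 9 + (17 - T - T**2) = 26 - T - T**2)
s(h(3, -6), -9)*(-1341 + r(z(-3, -5))) = (-12 - 6*3)*(-1341 + (26 - (-2 - 5 - 3) - (-2 - 5 - 3)**2)) = (-12 - 18)*(-1341 + (26 - 1*(-10) - 1*(-10)**2)) = -30*(-1341 + (26 + 10 - 1*100)) = -30*(-1341 + (26 + 10 - 100)) = -30*(-1341 - 64) = -30*(-1405) = 42150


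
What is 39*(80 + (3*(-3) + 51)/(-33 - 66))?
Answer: 34138/11 ≈ 3103.5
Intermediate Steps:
39*(80 + (3*(-3) + 51)/(-33 - 66)) = 39*(80 + (-9 + 51)/(-99)) = 39*(80 + 42*(-1/99)) = 39*(80 - 14/33) = 39*(2626/33) = 34138/11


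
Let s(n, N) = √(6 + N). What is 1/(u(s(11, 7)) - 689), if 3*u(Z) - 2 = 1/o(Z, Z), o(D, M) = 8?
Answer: -24/16519 ≈ -0.0014529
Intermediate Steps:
u(Z) = 17/24 (u(Z) = ⅔ + (⅓)/8 = ⅔ + (⅓)*(⅛) = ⅔ + 1/24 = 17/24)
1/(u(s(11, 7)) - 689) = 1/(17/24 - 689) = 1/(-16519/24) = -24/16519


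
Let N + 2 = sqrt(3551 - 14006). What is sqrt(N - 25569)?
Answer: sqrt(-25571 + I*sqrt(10455)) ≈ 0.3197 + 159.91*I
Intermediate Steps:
N = -2 + I*sqrt(10455) (N = -2 + sqrt(3551 - 14006) = -2 + sqrt(-10455) = -2 + I*sqrt(10455) ≈ -2.0 + 102.25*I)
sqrt(N - 25569) = sqrt((-2 + I*sqrt(10455)) - 25569) = sqrt(-25571 + I*sqrt(10455))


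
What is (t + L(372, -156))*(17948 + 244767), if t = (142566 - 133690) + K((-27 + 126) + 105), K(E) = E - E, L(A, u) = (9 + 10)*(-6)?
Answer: 2301908830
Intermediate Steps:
L(A, u) = -114 (L(A, u) = 19*(-6) = -114)
K(E) = 0
t = 8876 (t = (142566 - 133690) + 0 = 8876 + 0 = 8876)
(t + L(372, -156))*(17948 + 244767) = (8876 - 114)*(17948 + 244767) = 8762*262715 = 2301908830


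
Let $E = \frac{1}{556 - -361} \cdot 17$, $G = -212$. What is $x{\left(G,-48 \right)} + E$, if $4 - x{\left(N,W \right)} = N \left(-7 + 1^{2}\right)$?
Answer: $- \frac{1162739}{917} \approx -1268.0$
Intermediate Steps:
$x{\left(N,W \right)} = 4 + 6 N$ ($x{\left(N,W \right)} = 4 - N \left(-7 + 1^{2}\right) = 4 - N \left(-7 + 1\right) = 4 - N \left(-6\right) = 4 - - 6 N = 4 + 6 N$)
$E = \frac{17}{917}$ ($E = \frac{1}{556 + 361} \cdot 17 = \frac{1}{917} \cdot 17 = \frac{17}{917} \approx 0.018539$)
$x{\left(G,-48 \right)} + E = \left(4 + 6 \left(-212\right)\right) + \frac{17}{917} = \left(4 - 1272\right) + \frac{17}{917} = -1268 + \frac{17}{917} = - \frac{1162739}{917}$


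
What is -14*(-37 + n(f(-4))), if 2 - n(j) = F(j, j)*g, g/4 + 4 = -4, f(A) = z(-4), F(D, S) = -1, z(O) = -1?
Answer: 938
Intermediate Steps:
f(A) = -1
g = -32 (g = -16 + 4*(-4) = -16 - 16 = -32)
n(j) = -30 (n(j) = 2 - (-1)*(-32) = 2 - 1*32 = 2 - 32 = -30)
-14*(-37 + n(f(-4))) = -14*(-37 - 30) = -14*(-67) = 938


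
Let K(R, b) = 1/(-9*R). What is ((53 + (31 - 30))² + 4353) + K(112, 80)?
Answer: 7327151/1008 ≈ 7269.0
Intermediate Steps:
K(R, b) = -1/(9*R)
((53 + (31 - 30))² + 4353) + K(112, 80) = ((53 + (31 - 30))² + 4353) - ⅑/112 = ((53 + 1)² + 4353) - ⅑*1/112 = (54² + 4353) - 1/1008 = (2916 + 4353) - 1/1008 = 7269 - 1/1008 = 7327151/1008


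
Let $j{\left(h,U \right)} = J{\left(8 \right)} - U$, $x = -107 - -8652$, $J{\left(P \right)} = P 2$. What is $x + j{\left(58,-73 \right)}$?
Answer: $8634$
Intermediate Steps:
$J{\left(P \right)} = 2 P$
$x = 8545$ ($x = -107 + 8652 = 8545$)
$j{\left(h,U \right)} = 16 - U$ ($j{\left(h,U \right)} = 2 \cdot 8 - U = 16 - U$)
$x + j{\left(58,-73 \right)} = 8545 + \left(16 - -73\right) = 8545 + \left(16 + 73\right) = 8545 + 89 = 8634$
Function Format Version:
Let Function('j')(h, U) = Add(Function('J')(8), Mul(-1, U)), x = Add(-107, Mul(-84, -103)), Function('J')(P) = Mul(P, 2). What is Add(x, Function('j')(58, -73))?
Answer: 8634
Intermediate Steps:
Function('J')(P) = Mul(2, P)
x = 8545 (x = Add(-107, 8652) = 8545)
Function('j')(h, U) = Add(16, Mul(-1, U)) (Function('j')(h, U) = Add(Mul(2, 8), Mul(-1, U)) = Add(16, Mul(-1, U)))
Add(x, Function('j')(58, -73)) = Add(8545, Add(16, Mul(-1, -73))) = Add(8545, Add(16, 73)) = Add(8545, 89) = 8634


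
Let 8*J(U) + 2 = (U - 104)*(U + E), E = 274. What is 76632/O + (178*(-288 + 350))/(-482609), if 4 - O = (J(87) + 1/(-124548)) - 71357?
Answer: 9014107730489012/8670982671709909 ≈ 1.0396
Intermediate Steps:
J(U) = -1/4 + (-104 + U)*(274 + U)/8 (J(U) = -1/4 + ((U - 104)*(U + 274))/8 = -1/4 + ((-104 + U)*(274 + U))/8 = -1/4 + (-104 + U)*(274 + U)/8)
O = 17966889701/249096 (O = 4 - (((-14249/4 + (1/8)*87**2 + (85/4)*87) + 1/(-124548)) - 71357) = 4 - (((-14249/4 + (1/8)*7569 + 7395/4) - 1/124548) - 71357) = 4 - (((-14249/4 + 7569/8 + 7395/4) - 1/124548) - 71357) = 4 - ((-6139/8 - 1/124548) - 71357) = 4 - (-191150045/249096 - 71357) = 4 - 1*(-17965893317/249096) = 4 + 17965893317/249096 = 17966889701/249096 ≈ 72128.)
76632/O + (178*(-288 + 350))/(-482609) = 76632/(17966889701/249096) + (178*(-288 + 350))/(-482609) = 76632*(249096/17966889701) + (178*62)*(-1/482609) = 19088724672/17966889701 + 11036*(-1/482609) = 19088724672/17966889701 - 11036/482609 = 9014107730489012/8670982671709909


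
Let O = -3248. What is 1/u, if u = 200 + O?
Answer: -1/3048 ≈ -0.00032808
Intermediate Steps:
u = -3048 (u = 200 - 3248 = -3048)
1/u = 1/(-3048) = -1/3048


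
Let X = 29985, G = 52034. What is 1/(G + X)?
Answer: 1/82019 ≈ 1.2192e-5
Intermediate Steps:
1/(G + X) = 1/(52034 + 29985) = 1/82019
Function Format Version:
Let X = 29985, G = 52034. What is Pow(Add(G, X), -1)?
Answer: Rational(1, 82019) ≈ 1.2192e-5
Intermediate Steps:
Pow(Add(G, X), -1) = Pow(Add(52034, 29985), -1) = Pow(82019, -1) = Rational(1, 82019)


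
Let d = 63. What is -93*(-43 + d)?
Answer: -1860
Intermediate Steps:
-93*(-43 + d) = -93*(-43 + 63) = -93*20 = -1860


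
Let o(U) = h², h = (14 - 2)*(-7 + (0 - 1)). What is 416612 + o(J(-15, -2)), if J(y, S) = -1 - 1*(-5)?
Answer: 425828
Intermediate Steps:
J(y, S) = 4 (J(y, S) = -1 + 5 = 4)
h = -96 (h = 12*(-7 - 1) = 12*(-8) = -96)
o(U) = 9216 (o(U) = (-96)² = 9216)
416612 + o(J(-15, -2)) = 416612 + 9216 = 425828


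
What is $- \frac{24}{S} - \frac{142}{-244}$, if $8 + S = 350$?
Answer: $\frac{3559}{6954} \approx 0.51179$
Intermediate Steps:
$S = 342$ ($S = -8 + 350 = 342$)
$- \frac{24}{S} - \frac{142}{-244} = - \frac{24}{342} - \frac{142}{-244} = \left(-24\right) \frac{1}{342} - - \frac{71}{122} = - \frac{4}{57} + \frac{71}{122} = \frac{3559}{6954}$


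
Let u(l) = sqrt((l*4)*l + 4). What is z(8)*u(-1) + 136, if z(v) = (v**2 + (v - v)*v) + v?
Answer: 136 + 144*sqrt(2) ≈ 339.65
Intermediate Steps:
z(v) = v + v**2 (z(v) = (v**2 + 0*v) + v = (v**2 + 0) + v = v**2 + v = v + v**2)
u(l) = sqrt(4 + 4*l**2) (u(l) = sqrt((4*l)*l + 4) = sqrt(4*l**2 + 4) = sqrt(4 + 4*l**2))
z(8)*u(-1) + 136 = (8*(1 + 8))*(2*sqrt(1 + (-1)**2)) + 136 = (8*9)*(2*sqrt(1 + 1)) + 136 = 72*(2*sqrt(2)) + 136 = 144*sqrt(2) + 136 = 136 + 144*sqrt(2)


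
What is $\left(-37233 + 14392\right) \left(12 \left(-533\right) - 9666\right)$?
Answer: $366872142$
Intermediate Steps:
$\left(-37233 + 14392\right) \left(12 \left(-533\right) - 9666\right) = - 22841 \left(-6396 - 9666\right) = \left(-22841\right) \left(-16062\right) = 366872142$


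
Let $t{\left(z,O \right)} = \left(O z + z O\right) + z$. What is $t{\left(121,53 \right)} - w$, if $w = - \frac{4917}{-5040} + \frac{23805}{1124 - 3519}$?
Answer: $\frac{10425923239}{804720} \approx 12956.0$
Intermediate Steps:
$t{\left(z,O \right)} = z + 2 O z$ ($t{\left(z,O \right)} = \left(O z + O z\right) + z = 2 O z + z = z + 2 O z$)
$w = - \frac{7213399}{804720}$ ($w = \left(-4917\right) \left(- \frac{1}{5040}\right) + \frac{23805}{1124 - 3519} = \frac{1639}{1680} + \frac{23805}{-2395} = \frac{1639}{1680} + 23805 \left(- \frac{1}{2395}\right) = \frac{1639}{1680} - \frac{4761}{479} = - \frac{7213399}{804720} \approx -8.9639$)
$t{\left(121,53 \right)} - w = 121 \left(1 + 2 \cdot 53\right) - - \frac{7213399}{804720} = 121 \left(1 + 106\right) + \frac{7213399}{804720} = 121 \cdot 107 + \frac{7213399}{804720} = 12947 + \frac{7213399}{804720} = \frac{10425923239}{804720}$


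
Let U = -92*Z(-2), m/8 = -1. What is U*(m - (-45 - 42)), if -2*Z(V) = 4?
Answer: 14536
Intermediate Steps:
m = -8 (m = 8*(-1) = -8)
Z(V) = -2 (Z(V) = -½*4 = -2)
U = 184 (U = -92*(-2) = -46*(-4) = 184)
U*(m - (-45 - 42)) = 184*(-8 - (-45 - 42)) = 184*(-8 - 1*(-87)) = 184*(-8 + 87) = 184*79 = 14536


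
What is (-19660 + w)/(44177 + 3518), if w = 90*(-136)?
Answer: -6380/9539 ≈ -0.66883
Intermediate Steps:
w = -12240
(-19660 + w)/(44177 + 3518) = (-19660 - 12240)/(44177 + 3518) = -31900/47695 = -31900*1/47695 = -6380/9539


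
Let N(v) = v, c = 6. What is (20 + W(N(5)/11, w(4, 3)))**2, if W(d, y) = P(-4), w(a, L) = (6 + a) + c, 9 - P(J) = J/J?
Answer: 784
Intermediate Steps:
P(J) = 8 (P(J) = 9 - J/J = 9 - 1*1 = 9 - 1 = 8)
w(a, L) = 12 + a (w(a, L) = (6 + a) + 6 = 12 + a)
W(d, y) = 8
(20 + W(N(5)/11, w(4, 3)))**2 = (20 + 8)**2 = 28**2 = 784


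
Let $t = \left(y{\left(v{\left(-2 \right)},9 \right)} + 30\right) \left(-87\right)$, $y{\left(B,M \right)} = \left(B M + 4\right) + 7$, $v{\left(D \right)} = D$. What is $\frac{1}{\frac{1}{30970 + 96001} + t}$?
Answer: $- \frac{126971}{254068970} \approx -0.00049975$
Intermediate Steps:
$y{\left(B,M \right)} = 11 + B M$ ($y{\left(B,M \right)} = \left(4 + B M\right) + 7 = 11 + B M$)
$t = -2001$ ($t = \left(\left(11 - 18\right) + 30\right) \left(-87\right) = \left(-7 + 30\right) \left(-87\right) = 23 \left(-87\right) = -2001$)
$\frac{1}{\frac{1}{30970 + 96001} + t} = \frac{1}{\frac{1}{30970 + 96001} - 2001} = \frac{1}{\frac{1}{126971} - 2001} = \frac{1}{- \frac{254068970}{126971}} = - \frac{126971}{254068970}$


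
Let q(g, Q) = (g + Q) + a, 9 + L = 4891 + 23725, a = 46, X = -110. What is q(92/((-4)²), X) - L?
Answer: -114661/4 ≈ -28665.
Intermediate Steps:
L = 28607 (L = -9 + (4891 + 23725) = -9 + 28616 = 28607)
q(g, Q) = 46 + Q + g (q(g, Q) = (g + Q) + 46 = (Q + g) + 46 = 46 + Q + g)
q(92/((-4)²), X) - L = (46 - 110 + 92/((-4)²)) - 1*28607 = (46 - 110 + 92/16) - 28607 = (46 - 110 + 92*(1/16)) - 28607 = (46 - 110 + 23/4) - 28607 = -233/4 - 28607 = -114661/4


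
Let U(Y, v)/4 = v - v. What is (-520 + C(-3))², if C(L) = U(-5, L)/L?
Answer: 270400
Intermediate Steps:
U(Y, v) = 0 (U(Y, v) = 4*(v - v) = 4*0 = 0)
C(L) = 0 (C(L) = 0/L = 0)
(-520 + C(-3))² = (-520 + 0)² = (-520)² = 270400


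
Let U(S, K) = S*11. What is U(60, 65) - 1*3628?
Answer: -2968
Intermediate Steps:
U(S, K) = 11*S
U(60, 65) - 1*3628 = 11*60 - 1*3628 = 660 - 3628 = -2968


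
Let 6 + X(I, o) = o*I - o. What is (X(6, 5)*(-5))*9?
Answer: -855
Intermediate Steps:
X(I, o) = -6 - o + I*o (X(I, o) = -6 + (o*I - o) = -6 + (I*o - o) = -6 + (-o + I*o) = -6 - o + I*o)
(X(6, 5)*(-5))*9 = ((-6 - 1*5 + 6*5)*(-5))*9 = ((-6 - 5 + 30)*(-5))*9 = (19*(-5))*9 = -95*9 = -855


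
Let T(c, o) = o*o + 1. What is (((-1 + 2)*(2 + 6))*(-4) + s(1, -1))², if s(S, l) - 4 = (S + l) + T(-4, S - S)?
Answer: 729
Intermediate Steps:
T(c, o) = 1 + o² (T(c, o) = o² + 1 = 1 + o²)
s(S, l) = 5 + S + l (s(S, l) = 4 + ((S + l) + (1 + (S - S)²)) = 4 + ((S + l) + (1 + 0²)) = 4 + ((S + l) + (1 + 0)) = 4 + ((S + l) + 1) = 4 + (1 + S + l) = 5 + S + l)
(((-1 + 2)*(2 + 6))*(-4) + s(1, -1))² = (((-1 + 2)*(2 + 6))*(-4) + (5 + 1 - 1))² = ((1*8)*(-4) + 5)² = (8*(-4) + 5)² = (-32 + 5)² = (-27)² = 729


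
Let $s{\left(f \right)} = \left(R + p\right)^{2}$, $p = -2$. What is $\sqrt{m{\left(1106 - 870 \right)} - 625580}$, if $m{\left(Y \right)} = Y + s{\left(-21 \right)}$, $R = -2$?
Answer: $44 i \sqrt{323} \approx 790.78 i$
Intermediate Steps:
$s{\left(f \right)} = 16$ ($s{\left(f \right)} = \left(-2 - 2\right)^{2} = \left(-4\right)^{2} = 16$)
$m{\left(Y \right)} = 16 + Y$ ($m{\left(Y \right)} = Y + 16 = 16 + Y$)
$\sqrt{m{\left(1106 - 870 \right)} - 625580} = \sqrt{\left(16 + \left(1106 - 870\right)\right) - 625580} = \sqrt{\left(16 + 236\right) - 625580} = \sqrt{252 - 625580} = \sqrt{-625328} = 44 i \sqrt{323}$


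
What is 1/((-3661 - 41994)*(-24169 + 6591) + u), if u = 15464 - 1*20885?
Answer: 1/802518169 ≈ 1.2461e-9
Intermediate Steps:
u = -5421 (u = 15464 - 20885 = -5421)
1/((-3661 - 41994)*(-24169 + 6591) + u) = 1/((-3661 - 41994)*(-24169 + 6591) - 5421) = 1/(-45655*(-17578) - 5421) = 1/(802523590 - 5421) = 1/802518169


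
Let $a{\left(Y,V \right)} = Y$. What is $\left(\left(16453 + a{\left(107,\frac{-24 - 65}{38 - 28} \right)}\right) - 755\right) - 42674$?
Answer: $-26869$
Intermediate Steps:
$\left(\left(16453 + a{\left(107,\frac{-24 - 65}{38 - 28} \right)}\right) - 755\right) - 42674 = \left(\left(16453 + 107\right) - 755\right) - 42674 = \left(16560 - 755\right) - 42674 = 15805 - 42674 = -26869$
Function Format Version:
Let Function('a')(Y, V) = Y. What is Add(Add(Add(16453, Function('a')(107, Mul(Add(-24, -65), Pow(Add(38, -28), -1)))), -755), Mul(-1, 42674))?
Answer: -26869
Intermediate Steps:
Add(Add(Add(16453, Function('a')(107, Mul(Add(-24, -65), Pow(Add(38, -28), -1)))), -755), Mul(-1, 42674)) = Add(Add(Add(16453, 107), -755), Mul(-1, 42674)) = Add(Add(16560, -755), -42674) = Add(15805, -42674) = -26869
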